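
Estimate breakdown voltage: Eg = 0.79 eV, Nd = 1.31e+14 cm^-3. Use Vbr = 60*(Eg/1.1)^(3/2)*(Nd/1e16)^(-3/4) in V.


Step 1: Eg/1.1 = 0.79/1.1 = 0.718182
Step 2: (Eg/1.1)^1.5 = 0.718182^1.5 = 0.608628
Step 3: (Nd/1e16)^(-0.75) = (0.0131)^(-0.75) = 25.825369
Step 4: Vbr = 60 * 0.608628 * 25.825369 = 943.1 V

943.1


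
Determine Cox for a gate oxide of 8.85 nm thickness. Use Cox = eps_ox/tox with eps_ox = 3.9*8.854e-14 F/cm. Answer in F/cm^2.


Step 1: eps_ox = 3.9 * 8.854e-14 = 3.45306e-13 F/cm
Step 2: tox in cm = 8.85 nm * 1e-7 = 8.8500e-07 cm
Step 3: Cox = 3.45306e-13 / 8.8500e-07 = 3.90e-07 F/cm^2

3.90e-07


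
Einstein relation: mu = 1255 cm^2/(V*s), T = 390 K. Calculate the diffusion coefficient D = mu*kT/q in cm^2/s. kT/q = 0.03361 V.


Step 1: D = mu * (kT/q)
Step 2: D = 1255 * 0.03361
Step 3: D = 42.18 cm^2/s

42.18


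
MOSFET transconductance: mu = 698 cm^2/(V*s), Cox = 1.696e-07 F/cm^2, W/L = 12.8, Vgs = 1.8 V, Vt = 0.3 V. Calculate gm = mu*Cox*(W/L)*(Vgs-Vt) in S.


Step 1: Vov = Vgs - Vt = 1.8 - 0.3 = 1.5 V
Step 2: gm = mu * Cox * (W/L) * Vov
Step 3: gm = 698 * 1.696e-07 * 12.8 * 1.5 = 2.27e-03 S

2.27e-03


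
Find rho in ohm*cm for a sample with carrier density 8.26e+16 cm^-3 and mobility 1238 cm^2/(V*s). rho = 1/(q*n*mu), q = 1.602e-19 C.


Step 1: sigma = q * n * mu = 1.602e-19 * 8.26e+16 * 1238 = 1.63819e+01 S/cm
Step 2: rho = 1 / sigma = 1 / 1.63819e+01 = 0.06104 ohm*cm

0.06104


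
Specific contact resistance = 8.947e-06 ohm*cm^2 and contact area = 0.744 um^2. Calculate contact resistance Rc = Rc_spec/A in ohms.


Step 1: Convert area to cm^2: 0.744 um^2 = 7.4400e-09 cm^2
Step 2: Rc = Rc_spec / A = 8.947e-06 / 7.4400e-09
Step 3: Rc = 1.20e+03 ohms

1.20e+03


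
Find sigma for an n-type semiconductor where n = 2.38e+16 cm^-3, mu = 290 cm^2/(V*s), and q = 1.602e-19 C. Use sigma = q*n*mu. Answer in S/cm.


Step 1: sigma = q * n * mu
Step 2: sigma = 1.602e-19 * 2.38e+16 * 290
Step 3: sigma = 1.106e+00 S/cm

1.106e+00


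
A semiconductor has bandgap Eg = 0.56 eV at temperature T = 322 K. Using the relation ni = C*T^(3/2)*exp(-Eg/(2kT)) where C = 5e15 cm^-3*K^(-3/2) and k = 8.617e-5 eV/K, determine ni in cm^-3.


Step 1: Compute kT = 8.617e-5 * 322 = 0.02774674 eV
Step 2: Exponent = -Eg/(2kT) = -0.56/(2*0.02774674) = -10.09128
Step 3: T^(3/2) = 322^1.5 = 5778.08
Step 4: ni = 5e15 * 5778.08 * exp(-10.09128) = 1.20e+15 cm^-3

1.20e+15


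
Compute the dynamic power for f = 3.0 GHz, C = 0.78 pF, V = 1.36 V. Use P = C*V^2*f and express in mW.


Step 1: V^2 = 1.36^2 = 1.8496 V^2
Step 2: P = C*V^2*f = 0.78e-12 F * 1.8496 * 3.0e9 Hz
Step 3: P = 4.328064e-03 W
Step 4: P = 4.328 mW

4.328


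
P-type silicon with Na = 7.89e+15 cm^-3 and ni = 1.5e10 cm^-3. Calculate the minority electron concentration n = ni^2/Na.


Step 1: Majority hole concentration p ≈ Na = 7.89e+15 cm^-3
Step 2: n = ni^2 / Na = (1.5e10)^2 / 7.89e+15
Step 3: n = 2.85e+04 cm^-3

2.85e+04


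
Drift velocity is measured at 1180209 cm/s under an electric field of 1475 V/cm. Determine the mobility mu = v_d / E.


Step 1: mu = v_d / E
Step 2: mu = 1180209 / 1475
Step 3: mu = 800.14 cm^2/(V*s)

800.14


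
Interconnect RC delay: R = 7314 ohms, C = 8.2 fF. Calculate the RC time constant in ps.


Step 1: tau = R * C
Step 2: tau = 7314 * 8.2 fF = 7314 * 8.2e-15 F
Step 3: tau = 5.99748e-11 s = 59.9748 ps

59.9748


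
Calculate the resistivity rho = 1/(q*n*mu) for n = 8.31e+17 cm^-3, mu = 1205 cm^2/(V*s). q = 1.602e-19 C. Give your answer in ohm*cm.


Step 1: sigma = q * n * mu = 1.602e-19 * 8.31e+17 * 1205 = 1.60417e+02 S/cm
Step 2: rho = 1 / sigma = 1 / 1.60417e+02 = 0.006234 ohm*cm

0.006234


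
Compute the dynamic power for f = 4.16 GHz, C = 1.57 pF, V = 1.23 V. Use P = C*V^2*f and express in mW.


Step 1: V^2 = 1.23^2 = 1.5129 V^2
Step 2: P = C*V^2*f = 1.57e-12 F * 1.5129 * 4.16e9 Hz
Step 3: P = 9.88105248e-03 W
Step 4: P = 9.881 mW

9.881


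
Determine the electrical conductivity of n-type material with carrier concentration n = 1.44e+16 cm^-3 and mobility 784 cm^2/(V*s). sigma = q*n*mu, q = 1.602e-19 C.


Step 1: sigma = q * n * mu
Step 2: sigma = 1.602e-19 * 1.44e+16 * 784
Step 3: sigma = 1.809e+00 S/cm

1.809e+00


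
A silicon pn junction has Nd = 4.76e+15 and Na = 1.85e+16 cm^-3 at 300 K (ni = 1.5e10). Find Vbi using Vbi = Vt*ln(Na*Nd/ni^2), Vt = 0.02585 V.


Step 1: Compute Na*Nd/ni^2 = 1.85e+16 * 4.76e+15 / (1.5e10)^2 = 3.9138e+11
Step 2: ln(3.9138e+11) = 26.6929
Step 3: Vbi = 0.02585 * 26.6929 = 0.69 V

0.69


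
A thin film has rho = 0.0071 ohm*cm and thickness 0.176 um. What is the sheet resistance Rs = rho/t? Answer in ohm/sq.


Step 1: Convert thickness to cm: t = 0.176 um = 1.7600e-05 cm
Step 2: Rs = rho / t = 0.0071 / 1.7600e-05
Step 3: Rs = 403.4 ohm/sq

403.4


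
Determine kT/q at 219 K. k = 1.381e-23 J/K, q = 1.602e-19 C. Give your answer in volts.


Step 1: kT = 1.381e-23 * 219 = 3.02439e-21 J
Step 2: Vt = kT/q = 3.02439e-21 / 1.602e-19
Step 3: Vt = 0.01888 V

0.01888


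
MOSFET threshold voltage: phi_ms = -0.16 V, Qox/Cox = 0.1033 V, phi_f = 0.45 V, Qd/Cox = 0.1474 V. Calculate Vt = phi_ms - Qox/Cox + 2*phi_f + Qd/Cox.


Step 1: Vt = phi_ms - Qox/Cox + 2*phi_f + Qd/Cox
Step 2: Vt = -0.16 - 0.1033 + 2*0.45 + 0.1474
Step 3: Vt = -0.16 - 0.1033 + 0.9 + 0.1474
Step 4: Vt = 0.7841 V

0.7841


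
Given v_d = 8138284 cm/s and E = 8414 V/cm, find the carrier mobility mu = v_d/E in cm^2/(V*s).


Step 1: mu = v_d / E
Step 2: mu = 8138284 / 8414
Step 3: mu = 967.23 cm^2/(V*s)

967.23


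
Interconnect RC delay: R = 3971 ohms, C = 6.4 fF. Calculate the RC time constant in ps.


Step 1: tau = R * C
Step 2: tau = 3971 * 6.4 fF = 3971 * 6.4e-15 F
Step 3: tau = 2.54144e-11 s = 25.4144 ps

25.4144


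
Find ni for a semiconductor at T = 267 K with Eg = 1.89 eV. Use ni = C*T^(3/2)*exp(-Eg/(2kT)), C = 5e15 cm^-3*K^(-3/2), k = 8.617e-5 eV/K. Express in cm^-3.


Step 1: Compute kT = 8.617e-5 * 267 = 0.02300739 eV
Step 2: Exponent = -Eg/(2kT) = -1.89/(2*0.02300739) = -41.07376
Step 3: T^(3/2) = 267^1.5 = 4362.82
Step 4: ni = 5e15 * 4362.82 * exp(-41.07376) = 3.17e+01 cm^-3

3.17e+01


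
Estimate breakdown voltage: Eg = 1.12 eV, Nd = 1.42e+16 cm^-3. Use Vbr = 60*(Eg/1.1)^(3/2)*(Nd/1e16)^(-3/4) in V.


Step 1: Eg/1.1 = 1.12/1.1 = 1.018182
Step 2: (Eg/1.1)^1.5 = 1.018182^1.5 = 1.027397
Step 3: (Nd/1e16)^(-0.75) = (1.42)^(-0.75) = 0.768748
Step 4: Vbr = 60 * 1.027397 * 0.768748 = 47.4 V

47.4


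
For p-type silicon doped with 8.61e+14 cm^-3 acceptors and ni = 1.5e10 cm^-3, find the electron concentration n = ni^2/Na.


Step 1: Majority hole concentration p ≈ Na = 8.61e+14 cm^-3
Step 2: n = ni^2 / Na = (1.5e10)^2 / 8.61e+14
Step 3: n = 2.61e+05 cm^-3

2.61e+05


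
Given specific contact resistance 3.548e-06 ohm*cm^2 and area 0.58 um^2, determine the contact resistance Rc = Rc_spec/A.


Step 1: Convert area to cm^2: 0.58 um^2 = 5.8000e-09 cm^2
Step 2: Rc = Rc_spec / A = 3.548e-06 / 5.8000e-09
Step 3: Rc = 6.12e+02 ohms

6.12e+02


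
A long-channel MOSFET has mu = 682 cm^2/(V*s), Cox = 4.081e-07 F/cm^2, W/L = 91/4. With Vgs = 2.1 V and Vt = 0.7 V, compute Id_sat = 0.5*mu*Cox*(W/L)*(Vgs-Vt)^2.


Step 1: Overdrive voltage Vov = Vgs - Vt = 2.1 - 0.7 = 1.4 V
Step 2: W/L = 91/4 = 22.75
Step 3: Id = 0.5 * 682 * 4.081e-07 * 22.75 * 1.4^2
Step 4: Id = 6.21e-03 A

6.21e-03


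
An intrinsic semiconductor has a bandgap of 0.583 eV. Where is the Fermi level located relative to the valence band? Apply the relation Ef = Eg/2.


Step 1: For an intrinsic semiconductor, the Fermi level sits at midgap.
Step 2: Ef = Eg / 2 = 0.583 / 2 = 0.2915 eV

0.2915


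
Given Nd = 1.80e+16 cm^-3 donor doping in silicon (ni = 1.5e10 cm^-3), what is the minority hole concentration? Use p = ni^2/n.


Step 1: Since Nd >> ni, n ≈ Nd = 1.80e+16 cm^-3
Step 2: p = ni^2 / n = (1.5e10)^2 / 1.80e+16
Step 3: p = 2.25e20 / 1.80e+16 = 1.25e+04 cm^-3

1.25e+04


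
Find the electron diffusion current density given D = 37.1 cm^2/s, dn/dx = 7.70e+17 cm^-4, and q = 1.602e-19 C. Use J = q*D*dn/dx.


Step 1: J = q * D * (dn/dx)
Step 2: J = 1.602e-19 * 37.1 * 7.70e+17
Step 3: J = 4.58e+00 A/cm^2

4.58e+00


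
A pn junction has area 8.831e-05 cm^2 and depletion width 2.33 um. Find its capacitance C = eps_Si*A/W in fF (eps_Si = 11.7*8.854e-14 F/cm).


Step 1: eps_Si = 11.7 * 8.854e-14 = 1.035918e-12 F/cm
Step 2: W in cm = 2.33 * 1e-4 = 2.33e-04 cm
Step 3: C = 1.035918e-12 * 8.831e-05 / 2.33e-04 = 3.926263e-13 F
Step 4: C = 392.63 fF

392.63


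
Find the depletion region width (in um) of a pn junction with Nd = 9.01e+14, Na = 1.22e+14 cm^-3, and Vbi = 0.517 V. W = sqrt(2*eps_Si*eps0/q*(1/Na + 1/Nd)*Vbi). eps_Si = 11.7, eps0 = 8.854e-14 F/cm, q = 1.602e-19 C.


Step 1: 1/Na + 1/Nd = 1/1.22e+14 + 1/9.01e+14 = 9.30660e-15
Step 2: 2*eps*eps0/q = 2*11.7*8.854e-14/1.602e-19 = 1.293281e+07
Step 3: W^2 = 1.293281e+07 * 9.30660e-15 * 0.517 = 6.22264e-08
Step 4: W = sqrt(6.22264e-08) = 2.495e-04 cm = 2.495 um

2.495


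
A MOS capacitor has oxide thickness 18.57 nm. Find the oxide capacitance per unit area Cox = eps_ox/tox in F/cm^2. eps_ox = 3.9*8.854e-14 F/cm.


Step 1: eps_ox = 3.9 * 8.854e-14 = 3.45306e-13 F/cm
Step 2: tox in cm = 18.57 nm * 1e-7 = 1.8570e-06 cm
Step 3: Cox = 3.45306e-13 / 1.8570e-06 = 1.86e-07 F/cm^2

1.86e-07


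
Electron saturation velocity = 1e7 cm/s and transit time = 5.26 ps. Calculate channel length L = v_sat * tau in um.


Step 1: tau in seconds = 5.26 ps * 1e-12 = 5.2600e-12 s
Step 2: L = v_sat * tau = 1e7 * 5.2600e-12 = 5.2600e-05 cm
Step 3: L in um = 5.2600e-05 * 1e4 = 0.526 um

0.526


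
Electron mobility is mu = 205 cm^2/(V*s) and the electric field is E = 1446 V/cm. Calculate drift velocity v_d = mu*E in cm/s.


Step 1: v_d = mu * E
Step 2: v_d = 205 * 1446 = 296430
Step 3: v_d = 2.96e+05 cm/s

2.96e+05


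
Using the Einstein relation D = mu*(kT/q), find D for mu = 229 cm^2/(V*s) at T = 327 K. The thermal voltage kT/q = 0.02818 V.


Step 1: D = mu * (kT/q)
Step 2: D = 229 * 0.02818
Step 3: D = 6.45 cm^2/s

6.45


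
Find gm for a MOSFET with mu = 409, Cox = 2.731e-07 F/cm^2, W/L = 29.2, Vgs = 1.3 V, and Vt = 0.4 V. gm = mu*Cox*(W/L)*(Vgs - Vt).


Step 1: Vov = Vgs - Vt = 1.3 - 0.4 = 0.9 V
Step 2: gm = mu * Cox * (W/L) * Vov
Step 3: gm = 409 * 2.731e-07 * 29.2 * 0.9 = 2.94e-03 S

2.94e-03


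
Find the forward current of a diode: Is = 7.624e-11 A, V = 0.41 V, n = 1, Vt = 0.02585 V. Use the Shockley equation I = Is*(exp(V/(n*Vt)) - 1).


Step 1: V/(n*Vt) = 0.41/(1*0.02585) = 15.8607
Step 2: exp(15.8607) = 7.7306e+06
Step 3: I = 7.624e-11 * (7.7306e+06 - 1) = 5.89e-04 A

5.89e-04


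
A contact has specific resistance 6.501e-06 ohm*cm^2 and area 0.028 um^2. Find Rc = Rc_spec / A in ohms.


Step 1: Convert area to cm^2: 0.028 um^2 = 2.8000e-10 cm^2
Step 2: Rc = Rc_spec / A = 6.501e-06 / 2.8000e-10
Step 3: Rc = 2.32e+04 ohms

2.32e+04


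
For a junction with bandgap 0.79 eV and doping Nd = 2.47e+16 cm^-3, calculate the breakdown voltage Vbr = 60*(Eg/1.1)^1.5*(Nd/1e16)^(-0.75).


Step 1: Eg/1.1 = 0.79/1.1 = 0.718182
Step 2: (Eg/1.1)^1.5 = 0.718182^1.5 = 0.608628
Step 3: (Nd/1e16)^(-0.75) = (2.47)^(-0.75) = 0.507548
Step 4: Vbr = 60 * 0.608628 * 0.507548 = 18.5 V

18.5


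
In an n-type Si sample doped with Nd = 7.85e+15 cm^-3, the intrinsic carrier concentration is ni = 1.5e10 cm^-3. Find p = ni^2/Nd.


Step 1: Since Nd >> ni, n ≈ Nd = 7.85e+15 cm^-3
Step 2: p = ni^2 / n = (1.5e10)^2 / 7.85e+15
Step 3: p = 2.25e20 / 7.85e+15 = 2.87e+04 cm^-3

2.87e+04


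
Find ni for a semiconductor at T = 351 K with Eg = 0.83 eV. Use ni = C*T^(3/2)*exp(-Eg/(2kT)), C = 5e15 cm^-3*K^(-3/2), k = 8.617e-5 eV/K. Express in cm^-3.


Step 1: Compute kT = 8.617e-5 * 351 = 0.03024567 eV
Step 2: Exponent = -Eg/(2kT) = -0.83/(2*0.03024567) = -13.72097
Step 3: T^(3/2) = 351^1.5 = 6575.98
Step 4: ni = 5e15 * 6575.98 * exp(-13.72097) = 3.61e+13 cm^-3

3.61e+13


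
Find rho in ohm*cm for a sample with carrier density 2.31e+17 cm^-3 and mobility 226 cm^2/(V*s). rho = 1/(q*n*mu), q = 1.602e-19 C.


Step 1: sigma = q * n * mu = 1.602e-19 * 2.31e+17 * 226 = 8.36340e+00 S/cm
Step 2: rho = 1 / sigma = 1 / 8.36340e+00 = 0.1196 ohm*cm

0.1196


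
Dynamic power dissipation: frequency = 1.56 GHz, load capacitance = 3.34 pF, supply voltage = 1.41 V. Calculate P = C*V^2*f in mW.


Step 1: V^2 = 1.41^2 = 1.9881 V^2
Step 2: P = C*V^2*f = 3.34e-12 F * 1.9881 * 1.56e9 Hz
Step 3: P = 1.035879624e-02 W
Step 4: P = 10.359 mW

10.359


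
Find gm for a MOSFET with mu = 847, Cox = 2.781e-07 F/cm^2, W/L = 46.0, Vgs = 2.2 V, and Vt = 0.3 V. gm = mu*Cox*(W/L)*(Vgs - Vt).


Step 1: Vov = Vgs - Vt = 2.2 - 0.3 = 1.9 V
Step 2: gm = mu * Cox * (W/L) * Vov
Step 3: gm = 847 * 2.781e-07 * 46.0 * 1.9 = 2.06e-02 S

2.06e-02


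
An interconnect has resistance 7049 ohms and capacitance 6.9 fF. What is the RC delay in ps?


Step 1: tau = R * C
Step 2: tau = 7049 * 6.9 fF = 7049 * 6.9e-15 F
Step 3: tau = 4.86381e-11 s = 48.6381 ps

48.6381


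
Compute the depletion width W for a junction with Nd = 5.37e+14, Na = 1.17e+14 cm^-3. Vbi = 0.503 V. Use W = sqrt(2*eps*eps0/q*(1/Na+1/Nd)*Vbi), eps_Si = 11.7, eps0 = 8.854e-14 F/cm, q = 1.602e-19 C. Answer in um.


Step 1: 1/Na + 1/Nd = 1/1.17e+14 + 1/5.37e+14 = 1.04092e-14
Step 2: 2*eps*eps0/q = 2*11.7*8.854e-14/1.602e-19 = 1.293281e+07
Step 3: W^2 = 1.293281e+07 * 1.04092e-14 * 0.503 = 6.77140e-08
Step 4: W = sqrt(6.77140e-08) = 2.602e-04 cm = 2.602 um

2.602


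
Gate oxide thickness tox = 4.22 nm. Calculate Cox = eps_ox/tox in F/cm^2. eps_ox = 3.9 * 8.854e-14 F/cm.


Step 1: eps_ox = 3.9 * 8.854e-14 = 3.45306e-13 F/cm
Step 2: tox in cm = 4.22 nm * 1e-7 = 4.2200e-07 cm
Step 3: Cox = 3.45306e-13 / 4.2200e-07 = 8.18e-07 F/cm^2

8.18e-07


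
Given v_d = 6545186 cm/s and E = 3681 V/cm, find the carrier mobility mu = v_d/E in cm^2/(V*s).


Step 1: mu = v_d / E
Step 2: mu = 6545186 / 3681
Step 3: mu = 1778.1 cm^2/(V*s)

1778.1


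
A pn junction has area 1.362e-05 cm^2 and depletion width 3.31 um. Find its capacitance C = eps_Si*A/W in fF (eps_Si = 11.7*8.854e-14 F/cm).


Step 1: eps_Si = 11.7 * 8.854e-14 = 1.035918e-12 F/cm
Step 2: W in cm = 3.31 * 1e-4 = 3.31e-04 cm
Step 3: C = 1.035918e-12 * 1.362e-05 / 3.31e-04 = 4.262599e-14 F
Step 4: C = 42.63 fF

42.63


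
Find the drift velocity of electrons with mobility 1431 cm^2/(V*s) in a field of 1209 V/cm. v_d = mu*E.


Step 1: v_d = mu * E
Step 2: v_d = 1431 * 1209 = 1730079
Step 3: v_d = 1.73e+06 cm/s

1.73e+06


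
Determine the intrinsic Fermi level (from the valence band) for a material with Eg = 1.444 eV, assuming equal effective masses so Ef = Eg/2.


Step 1: For an intrinsic semiconductor, the Fermi level sits at midgap.
Step 2: Ef = Eg / 2 = 1.444 / 2 = 0.722 eV

0.722


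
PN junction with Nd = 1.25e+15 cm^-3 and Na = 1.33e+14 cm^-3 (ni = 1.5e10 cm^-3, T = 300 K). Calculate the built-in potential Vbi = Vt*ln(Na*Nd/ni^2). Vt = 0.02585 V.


Step 1: Compute Na*Nd/ni^2 = 1.33e+14 * 1.25e+15 / (1.5e10)^2 = 7.3889e+08
Step 2: ln(7.3889e+08) = 20.4207
Step 3: Vbi = 0.02585 * 20.4207 = 0.528 V

0.528


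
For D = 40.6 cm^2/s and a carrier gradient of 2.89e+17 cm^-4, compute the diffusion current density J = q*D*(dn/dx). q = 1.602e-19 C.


Step 1: J = q * D * (dn/dx)
Step 2: J = 1.602e-19 * 40.6 * 2.89e+17
Step 3: J = 1.88e+00 A/cm^2

1.88e+00


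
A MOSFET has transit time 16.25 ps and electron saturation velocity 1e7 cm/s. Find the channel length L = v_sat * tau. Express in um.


Step 1: tau in seconds = 16.25 ps * 1e-12 = 1.6250e-11 s
Step 2: L = v_sat * tau = 1e7 * 1.6250e-11 = 1.6250e-04 cm
Step 3: L in um = 1.6250e-04 * 1e4 = 1.625 um

1.625


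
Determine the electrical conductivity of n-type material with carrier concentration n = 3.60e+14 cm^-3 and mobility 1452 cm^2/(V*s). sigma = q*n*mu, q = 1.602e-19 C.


Step 1: sigma = q * n * mu
Step 2: sigma = 1.602e-19 * 3.60e+14 * 1452
Step 3: sigma = 8.374e-02 S/cm

8.374e-02


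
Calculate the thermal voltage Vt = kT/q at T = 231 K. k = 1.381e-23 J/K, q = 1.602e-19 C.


Step 1: kT = 1.381e-23 * 231 = 3.19011e-21 J
Step 2: Vt = kT/q = 3.19011e-21 / 1.602e-19
Step 3: Vt = 0.01991 V

0.01991


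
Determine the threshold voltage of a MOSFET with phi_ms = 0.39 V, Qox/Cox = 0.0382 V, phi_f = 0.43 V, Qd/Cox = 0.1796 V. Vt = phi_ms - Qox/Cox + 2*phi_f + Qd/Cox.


Step 1: Vt = phi_ms - Qox/Cox + 2*phi_f + Qd/Cox
Step 2: Vt = 0.39 - 0.0382 + 2*0.43 + 0.1796
Step 3: Vt = 0.39 - 0.0382 + 0.86 + 0.1796
Step 4: Vt = 1.3914 V

1.3914


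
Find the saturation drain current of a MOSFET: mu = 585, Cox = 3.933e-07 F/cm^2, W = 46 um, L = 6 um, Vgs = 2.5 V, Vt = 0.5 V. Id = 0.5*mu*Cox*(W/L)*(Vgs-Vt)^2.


Step 1: Overdrive voltage Vov = Vgs - Vt = 2.5 - 0.5 = 2.0 V
Step 2: W/L = 46/6 = 7.66667
Step 3: Id = 0.5 * 585 * 3.933e-07 * 7.66667 * 2.0^2
Step 4: Id = 3.53e-03 A

3.53e-03


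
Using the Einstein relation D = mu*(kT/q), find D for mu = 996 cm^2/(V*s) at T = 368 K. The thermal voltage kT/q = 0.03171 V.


Step 1: D = mu * (kT/q)
Step 2: D = 996 * 0.03171
Step 3: D = 31.58 cm^2/s

31.58


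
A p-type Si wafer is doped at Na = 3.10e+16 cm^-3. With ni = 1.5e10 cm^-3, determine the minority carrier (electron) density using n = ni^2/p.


Step 1: Majority hole concentration p ≈ Na = 3.10e+16 cm^-3
Step 2: n = ni^2 / Na = (1.5e10)^2 / 3.10e+16
Step 3: n = 7.26e+03 cm^-3

7.26e+03


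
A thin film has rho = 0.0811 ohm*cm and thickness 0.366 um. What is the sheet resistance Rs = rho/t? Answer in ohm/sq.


Step 1: Convert thickness to cm: t = 0.366 um = 3.6600e-05 cm
Step 2: Rs = rho / t = 0.0811 / 3.6600e-05
Step 3: Rs = 2215.8 ohm/sq

2215.8


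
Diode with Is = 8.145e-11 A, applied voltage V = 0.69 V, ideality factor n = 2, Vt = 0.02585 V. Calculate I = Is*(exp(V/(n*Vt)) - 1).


Step 1: V/(n*Vt) = 0.69/(2*0.02585) = 13.3462
Step 2: exp(13.3462) = 6.2543e+05
Step 3: I = 8.145e-11 * (6.2543e+05 - 1) = 5.09e-05 A

5.09e-05


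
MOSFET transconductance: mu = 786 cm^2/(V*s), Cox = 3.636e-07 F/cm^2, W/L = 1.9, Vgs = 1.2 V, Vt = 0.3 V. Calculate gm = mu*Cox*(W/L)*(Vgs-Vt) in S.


Step 1: Vov = Vgs - Vt = 1.2 - 0.3 = 0.9 V
Step 2: gm = mu * Cox * (W/L) * Vov
Step 3: gm = 786 * 3.636e-07 * 1.9 * 0.9 = 4.89e-04 S

4.89e-04


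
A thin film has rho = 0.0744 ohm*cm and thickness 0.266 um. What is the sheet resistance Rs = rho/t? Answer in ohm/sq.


Step 1: Convert thickness to cm: t = 0.266 um = 2.6600e-05 cm
Step 2: Rs = rho / t = 0.0744 / 2.6600e-05
Step 3: Rs = 2797.0 ohm/sq

2797.0


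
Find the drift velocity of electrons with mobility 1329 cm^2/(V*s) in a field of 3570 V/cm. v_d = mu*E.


Step 1: v_d = mu * E
Step 2: v_d = 1329 * 3570 = 4744530
Step 3: v_d = 4.74e+06 cm/s

4.74e+06


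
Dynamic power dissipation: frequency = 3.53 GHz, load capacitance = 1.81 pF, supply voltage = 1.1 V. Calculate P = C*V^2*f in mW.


Step 1: V^2 = 1.1^2 = 1.21 V^2
Step 2: P = C*V^2*f = 1.81e-12 F * 1.21 * 3.53e9 Hz
Step 3: P = 7.731053e-03 W
Step 4: P = 7.731 mW

7.731


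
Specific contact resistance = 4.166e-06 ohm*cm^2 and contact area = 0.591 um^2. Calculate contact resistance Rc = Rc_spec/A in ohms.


Step 1: Convert area to cm^2: 0.591 um^2 = 5.9100e-09 cm^2
Step 2: Rc = Rc_spec / A = 4.166e-06 / 5.9100e-09
Step 3: Rc = 7.05e+02 ohms

7.05e+02


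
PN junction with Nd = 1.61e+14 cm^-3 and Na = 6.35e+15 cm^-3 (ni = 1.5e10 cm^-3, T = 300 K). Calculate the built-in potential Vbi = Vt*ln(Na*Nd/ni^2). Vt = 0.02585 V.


Step 1: Compute Na*Nd/ni^2 = 6.35e+15 * 1.61e+14 / (1.5e10)^2 = 4.5438e+09
Step 2: ln(4.5438e+09) = 22.2370
Step 3: Vbi = 0.02585 * 22.2370 = 0.575 V

0.575


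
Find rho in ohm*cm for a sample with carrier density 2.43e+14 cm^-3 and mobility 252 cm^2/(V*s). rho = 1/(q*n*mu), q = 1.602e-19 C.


Step 1: sigma = q * n * mu = 1.602e-19 * 2.43e+14 * 252 = 9.81001e-03 S/cm
Step 2: rho = 1 / sigma = 1 / 9.81001e-03 = 101.9 ohm*cm

101.9


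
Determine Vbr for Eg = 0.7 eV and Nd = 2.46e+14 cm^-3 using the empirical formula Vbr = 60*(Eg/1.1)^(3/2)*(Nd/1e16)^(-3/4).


Step 1: Eg/1.1 = 0.7/1.1 = 0.636364
Step 2: (Eg/1.1)^1.5 = 0.636364^1.5 = 0.507643
Step 3: (Nd/1e16)^(-0.75) = (0.0246)^(-0.75) = 16.098991
Step 4: Vbr = 60 * 0.507643 * 16.098991 = 490.4 V

490.4


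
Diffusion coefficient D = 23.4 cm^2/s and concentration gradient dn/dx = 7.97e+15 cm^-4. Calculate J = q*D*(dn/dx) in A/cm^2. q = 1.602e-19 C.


Step 1: J = q * D * (dn/dx)
Step 2: J = 1.602e-19 * 23.4 * 7.97e+15
Step 3: J = 2.99e-02 A/cm^2

2.99e-02


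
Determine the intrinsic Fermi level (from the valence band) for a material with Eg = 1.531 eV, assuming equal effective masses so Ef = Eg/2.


Step 1: For an intrinsic semiconductor, the Fermi level sits at midgap.
Step 2: Ef = Eg / 2 = 1.531 / 2 = 0.7655 eV

0.7655


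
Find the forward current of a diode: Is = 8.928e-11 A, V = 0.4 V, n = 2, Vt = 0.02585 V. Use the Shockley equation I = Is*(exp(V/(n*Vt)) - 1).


Step 1: V/(n*Vt) = 0.4/(2*0.02585) = 7.7369
Step 2: exp(7.7369) = 2.2914e+03
Step 3: I = 8.928e-11 * (2.2914e+03 - 1) = 2.04e-07 A

2.04e-07


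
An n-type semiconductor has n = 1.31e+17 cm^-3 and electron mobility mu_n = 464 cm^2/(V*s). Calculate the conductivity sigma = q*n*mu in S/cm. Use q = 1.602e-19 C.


Step 1: sigma = q * n * mu
Step 2: sigma = 1.602e-19 * 1.31e+17 * 464
Step 3: sigma = 9.738e+00 S/cm

9.738e+00


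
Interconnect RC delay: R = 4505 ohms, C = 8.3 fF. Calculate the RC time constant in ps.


Step 1: tau = R * C
Step 2: tau = 4505 * 8.3 fF = 4505 * 8.3e-15 F
Step 3: tau = 3.73915e-11 s = 37.3915 ps

37.3915


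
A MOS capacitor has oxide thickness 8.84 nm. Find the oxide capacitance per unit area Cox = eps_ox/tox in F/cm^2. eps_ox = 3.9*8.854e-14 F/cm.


Step 1: eps_ox = 3.9 * 8.854e-14 = 3.45306e-13 F/cm
Step 2: tox in cm = 8.84 nm * 1e-7 = 8.8400e-07 cm
Step 3: Cox = 3.45306e-13 / 8.8400e-07 = 3.91e-07 F/cm^2

3.91e-07


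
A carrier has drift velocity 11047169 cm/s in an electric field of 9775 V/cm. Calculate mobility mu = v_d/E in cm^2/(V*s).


Step 1: mu = v_d / E
Step 2: mu = 11047169 / 9775
Step 3: mu = 1130.15 cm^2/(V*s)

1130.15


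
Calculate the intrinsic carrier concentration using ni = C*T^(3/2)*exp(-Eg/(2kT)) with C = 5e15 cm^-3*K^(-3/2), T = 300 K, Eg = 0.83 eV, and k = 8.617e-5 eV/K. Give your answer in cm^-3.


Step 1: Compute kT = 8.617e-5 * 300 = 0.025851 eV
Step 2: Exponent = -Eg/(2kT) = -0.83/(2*0.025851) = -16.05354
Step 3: T^(3/2) = 300^1.5 = 5196.15
Step 4: ni = 5e15 * 5196.15 * exp(-16.05354) = 2.77e+12 cm^-3

2.77e+12


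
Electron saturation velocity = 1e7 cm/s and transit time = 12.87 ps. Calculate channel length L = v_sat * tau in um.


Step 1: tau in seconds = 12.87 ps * 1e-12 = 1.2870e-11 s
Step 2: L = v_sat * tau = 1e7 * 1.2870e-11 = 1.2870e-04 cm
Step 3: L in um = 1.2870e-04 * 1e4 = 1.287 um

1.287


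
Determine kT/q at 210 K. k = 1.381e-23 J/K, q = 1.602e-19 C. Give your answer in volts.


Step 1: kT = 1.381e-23 * 210 = 2.9001e-21 J
Step 2: Vt = kT/q = 2.9001e-21 / 1.602e-19
Step 3: Vt = 0.0181 V

0.0181


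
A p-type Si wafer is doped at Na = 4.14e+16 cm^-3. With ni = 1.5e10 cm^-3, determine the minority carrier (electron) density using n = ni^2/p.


Step 1: Majority hole concentration p ≈ Na = 4.14e+16 cm^-3
Step 2: n = ni^2 / Na = (1.5e10)^2 / 4.14e+16
Step 3: n = 5.43e+03 cm^-3

5.43e+03


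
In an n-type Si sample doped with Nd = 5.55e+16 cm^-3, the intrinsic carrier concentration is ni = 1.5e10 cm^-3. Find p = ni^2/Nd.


Step 1: Since Nd >> ni, n ≈ Nd = 5.55e+16 cm^-3
Step 2: p = ni^2 / n = (1.5e10)^2 / 5.55e+16
Step 3: p = 2.25e20 / 5.55e+16 = 4.05e+03 cm^-3

4.05e+03


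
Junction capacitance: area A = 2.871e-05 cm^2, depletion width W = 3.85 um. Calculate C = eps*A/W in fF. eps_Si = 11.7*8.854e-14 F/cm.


Step 1: eps_Si = 11.7 * 8.854e-14 = 1.035918e-12 F/cm
Step 2: W in cm = 3.85 * 1e-4 = 3.85e-04 cm
Step 3: C = 1.035918e-12 * 2.871e-05 / 3.85e-04 = 7.724989e-14 F
Step 4: C = 77.25 fF

77.25


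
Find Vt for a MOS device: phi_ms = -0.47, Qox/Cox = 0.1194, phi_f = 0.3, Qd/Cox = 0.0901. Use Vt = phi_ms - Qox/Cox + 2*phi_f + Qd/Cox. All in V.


Step 1: Vt = phi_ms - Qox/Cox + 2*phi_f + Qd/Cox
Step 2: Vt = -0.47 - 0.1194 + 2*0.3 + 0.0901
Step 3: Vt = -0.47 - 0.1194 + 0.6 + 0.0901
Step 4: Vt = 0.1007 V

0.1007


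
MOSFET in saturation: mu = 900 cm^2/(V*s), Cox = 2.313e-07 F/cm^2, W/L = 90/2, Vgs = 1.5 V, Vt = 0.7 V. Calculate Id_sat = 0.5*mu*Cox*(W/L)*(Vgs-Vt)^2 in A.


Step 1: Overdrive voltage Vov = Vgs - Vt = 1.5 - 0.7 = 0.8 V
Step 2: W/L = 90/2 = 45
Step 3: Id = 0.5 * 900 * 2.313e-07 * 45 * 0.8^2
Step 4: Id = 3.00e-03 A

3.00e-03


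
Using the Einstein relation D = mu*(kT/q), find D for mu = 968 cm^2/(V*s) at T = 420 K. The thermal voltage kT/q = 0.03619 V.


Step 1: D = mu * (kT/q)
Step 2: D = 968 * 0.03619
Step 3: D = 35.03 cm^2/s

35.03


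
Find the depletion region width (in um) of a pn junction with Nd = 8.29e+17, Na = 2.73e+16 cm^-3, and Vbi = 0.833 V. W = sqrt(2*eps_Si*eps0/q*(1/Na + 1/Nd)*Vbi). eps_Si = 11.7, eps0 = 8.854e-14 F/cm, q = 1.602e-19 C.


Step 1: 1/Na + 1/Nd = 1/2.73e+16 + 1/8.29e+17 = 3.78363e-17
Step 2: 2*eps*eps0/q = 2*11.7*8.854e-14/1.602e-19 = 1.293281e+07
Step 3: W^2 = 1.293281e+07 * 3.78363e-17 * 0.833 = 4.07612e-10
Step 4: W = sqrt(4.07612e-10) = 2.019e-05 cm = 0.2019 um

0.2019


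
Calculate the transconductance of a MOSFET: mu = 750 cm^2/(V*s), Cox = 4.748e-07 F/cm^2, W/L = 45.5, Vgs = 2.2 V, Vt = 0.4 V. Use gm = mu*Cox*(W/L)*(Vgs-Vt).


Step 1: Vov = Vgs - Vt = 2.2 - 0.4 = 1.8 V
Step 2: gm = mu * Cox * (W/L) * Vov
Step 3: gm = 750 * 4.748e-07 * 45.5 * 1.8 = 2.92e-02 S

2.92e-02


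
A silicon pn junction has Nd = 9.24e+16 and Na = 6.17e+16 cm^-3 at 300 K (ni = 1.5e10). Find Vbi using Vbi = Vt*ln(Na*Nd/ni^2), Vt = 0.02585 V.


Step 1: Compute Na*Nd/ni^2 = 6.17e+16 * 9.24e+16 / (1.5e10)^2 = 2.5338e+13
Step 2: ln(2.5338e+13) = 30.8633
Step 3: Vbi = 0.02585 * 30.8633 = 0.798 V

0.798


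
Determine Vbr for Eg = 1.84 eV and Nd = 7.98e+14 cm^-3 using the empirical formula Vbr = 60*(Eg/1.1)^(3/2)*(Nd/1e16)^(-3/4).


Step 1: Eg/1.1 = 1.84/1.1 = 1.672727
Step 2: (Eg/1.1)^1.5 = 1.672727^1.5 = 2.163404
Step 3: (Nd/1e16)^(-0.75) = (0.0798)^(-0.75) = 6.660362
Step 4: Vbr = 60 * 2.163404 * 6.660362 = 864.5 V

864.5


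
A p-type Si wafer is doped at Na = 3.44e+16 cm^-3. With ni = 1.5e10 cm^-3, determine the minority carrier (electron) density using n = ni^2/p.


Step 1: Majority hole concentration p ≈ Na = 3.44e+16 cm^-3
Step 2: n = ni^2 / Na = (1.5e10)^2 / 3.44e+16
Step 3: n = 6.54e+03 cm^-3

6.54e+03


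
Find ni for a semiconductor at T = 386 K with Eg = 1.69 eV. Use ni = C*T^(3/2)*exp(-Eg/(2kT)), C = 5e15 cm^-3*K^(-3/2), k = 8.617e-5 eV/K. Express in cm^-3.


Step 1: Compute kT = 8.617e-5 * 386 = 0.03326162 eV
Step 2: Exponent = -Eg/(2kT) = -1.69/(2*0.03326162) = -25.40466
Step 3: T^(3/2) = 386^1.5 = 7583.70
Step 4: ni = 5e15 * 7583.70 * exp(-25.40466) = 3.51e+08 cm^-3

3.51e+08


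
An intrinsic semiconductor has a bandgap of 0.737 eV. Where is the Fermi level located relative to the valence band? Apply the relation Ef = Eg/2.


Step 1: For an intrinsic semiconductor, the Fermi level sits at midgap.
Step 2: Ef = Eg / 2 = 0.737 / 2 = 0.3685 eV

0.3685


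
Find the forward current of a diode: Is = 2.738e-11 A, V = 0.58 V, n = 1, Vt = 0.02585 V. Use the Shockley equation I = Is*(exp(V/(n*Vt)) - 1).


Step 1: V/(n*Vt) = 0.58/(1*0.02585) = 22.4371
Step 2: exp(22.4371) = 5.5502e+09
Step 3: I = 2.738e-11 * (5.5502e+09 - 1) = 1.52e-01 A

1.52e-01


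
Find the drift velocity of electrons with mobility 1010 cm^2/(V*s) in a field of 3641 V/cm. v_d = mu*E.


Step 1: v_d = mu * E
Step 2: v_d = 1010 * 3641 = 3677410
Step 3: v_d = 3.68e+06 cm/s

3.68e+06


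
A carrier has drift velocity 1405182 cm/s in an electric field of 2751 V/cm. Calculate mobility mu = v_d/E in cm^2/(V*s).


Step 1: mu = v_d / E
Step 2: mu = 1405182 / 2751
Step 3: mu = 510.79 cm^2/(V*s)

510.79


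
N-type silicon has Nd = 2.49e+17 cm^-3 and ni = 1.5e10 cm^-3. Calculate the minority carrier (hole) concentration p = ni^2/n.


Step 1: Since Nd >> ni, n ≈ Nd = 2.49e+17 cm^-3
Step 2: p = ni^2 / n = (1.5e10)^2 / 2.49e+17
Step 3: p = 2.25e20 / 2.49e+17 = 9.04e+02 cm^-3

9.04e+02


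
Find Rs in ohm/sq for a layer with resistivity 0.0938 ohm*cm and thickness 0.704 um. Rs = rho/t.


Step 1: Convert thickness to cm: t = 0.704 um = 7.0400e-05 cm
Step 2: Rs = rho / t = 0.0938 / 7.0400e-05
Step 3: Rs = 1332.4 ohm/sq

1332.4


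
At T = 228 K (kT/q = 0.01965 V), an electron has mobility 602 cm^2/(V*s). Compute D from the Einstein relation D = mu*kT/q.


Step 1: D = mu * (kT/q)
Step 2: D = 602 * 0.01965
Step 3: D = 11.83 cm^2/s

11.83


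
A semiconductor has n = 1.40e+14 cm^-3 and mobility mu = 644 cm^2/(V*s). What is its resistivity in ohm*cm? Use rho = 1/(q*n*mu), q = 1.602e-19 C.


Step 1: sigma = q * n * mu = 1.602e-19 * 1.40e+14 * 644 = 1.44436e-02 S/cm
Step 2: rho = 1 / sigma = 1 / 1.44436e-02 = 69.23 ohm*cm

69.23


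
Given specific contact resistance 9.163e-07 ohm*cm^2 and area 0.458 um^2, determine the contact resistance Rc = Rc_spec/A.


Step 1: Convert area to cm^2: 0.458 um^2 = 4.5800e-09 cm^2
Step 2: Rc = Rc_spec / A = 9.163e-07 / 4.5800e-09
Step 3: Rc = 2.00e+02 ohms

2.00e+02


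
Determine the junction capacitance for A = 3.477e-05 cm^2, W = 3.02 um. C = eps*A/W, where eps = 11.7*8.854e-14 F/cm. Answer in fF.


Step 1: eps_Si = 11.7 * 8.854e-14 = 1.035918e-12 F/cm
Step 2: W in cm = 3.02 * 1e-4 = 3.02e-04 cm
Step 3: C = 1.035918e-12 * 3.477e-05 / 3.02e-04 = 1.192678e-13 F
Step 4: C = 119.27 fF

119.27


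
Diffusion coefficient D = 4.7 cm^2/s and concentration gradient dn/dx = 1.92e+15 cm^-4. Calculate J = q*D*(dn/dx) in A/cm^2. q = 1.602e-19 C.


Step 1: J = q * D * (dn/dx)
Step 2: J = 1.602e-19 * 4.7 * 1.92e+15
Step 3: J = 1.45e-03 A/cm^2

1.45e-03


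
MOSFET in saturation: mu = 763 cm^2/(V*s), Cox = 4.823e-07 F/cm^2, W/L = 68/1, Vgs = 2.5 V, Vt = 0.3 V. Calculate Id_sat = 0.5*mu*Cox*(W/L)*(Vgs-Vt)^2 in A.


Step 1: Overdrive voltage Vov = Vgs - Vt = 2.5 - 0.3 = 2.2 V
Step 2: W/L = 68/1 = 68
Step 3: Id = 0.5 * 763 * 4.823e-07 * 68 * 2.2^2
Step 4: Id = 6.06e-02 A

6.06e-02


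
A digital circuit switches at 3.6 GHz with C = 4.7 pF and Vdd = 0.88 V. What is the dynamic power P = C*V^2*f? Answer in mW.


Step 1: V^2 = 0.88^2 = 0.7744 V^2
Step 2: P = C*V^2*f = 4.7e-12 F * 0.7744 * 3.6e9 Hz
Step 3: P = 1.3102848e-02 W
Step 4: P = 13.103 mW

13.103


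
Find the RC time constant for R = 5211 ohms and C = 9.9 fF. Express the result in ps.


Step 1: tau = R * C
Step 2: tau = 5211 * 9.9 fF = 5211 * 9.9e-15 F
Step 3: tau = 5.15889e-11 s = 51.5889 ps

51.5889


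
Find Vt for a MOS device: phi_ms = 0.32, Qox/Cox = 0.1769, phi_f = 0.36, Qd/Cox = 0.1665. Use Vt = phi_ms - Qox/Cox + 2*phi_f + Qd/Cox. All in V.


Step 1: Vt = phi_ms - Qox/Cox + 2*phi_f + Qd/Cox
Step 2: Vt = 0.32 - 0.1769 + 2*0.36 + 0.1665
Step 3: Vt = 0.32 - 0.1769 + 0.72 + 0.1665
Step 4: Vt = 1.0296 V

1.0296


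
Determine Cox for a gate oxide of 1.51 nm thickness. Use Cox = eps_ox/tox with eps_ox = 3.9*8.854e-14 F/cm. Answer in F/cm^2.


Step 1: eps_ox = 3.9 * 8.854e-14 = 3.45306e-13 F/cm
Step 2: tox in cm = 1.51 nm * 1e-7 = 1.5100e-07 cm
Step 3: Cox = 3.45306e-13 / 1.5100e-07 = 2.29e-06 F/cm^2

2.29e-06


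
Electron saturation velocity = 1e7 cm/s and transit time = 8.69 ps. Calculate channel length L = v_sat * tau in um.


Step 1: tau in seconds = 8.69 ps * 1e-12 = 8.6900e-12 s
Step 2: L = v_sat * tau = 1e7 * 8.6900e-12 = 8.6900e-05 cm
Step 3: L in um = 8.6900e-05 * 1e4 = 0.869 um

0.869


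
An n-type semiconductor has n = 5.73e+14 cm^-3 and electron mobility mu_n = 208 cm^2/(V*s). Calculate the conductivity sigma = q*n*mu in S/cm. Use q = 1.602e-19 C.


Step 1: sigma = q * n * mu
Step 2: sigma = 1.602e-19 * 5.73e+14 * 208
Step 3: sigma = 1.909e-02 S/cm

1.909e-02


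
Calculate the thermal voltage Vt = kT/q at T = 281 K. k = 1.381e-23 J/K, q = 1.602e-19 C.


Step 1: kT = 1.381e-23 * 281 = 3.88061e-21 J
Step 2: Vt = kT/q = 3.88061e-21 / 1.602e-19
Step 3: Vt = 0.02422 V

0.02422


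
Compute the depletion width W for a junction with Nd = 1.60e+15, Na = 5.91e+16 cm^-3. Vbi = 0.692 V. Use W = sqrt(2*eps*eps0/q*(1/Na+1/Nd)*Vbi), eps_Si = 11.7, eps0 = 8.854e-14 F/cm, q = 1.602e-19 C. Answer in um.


Step 1: 1/Na + 1/Nd = 1/5.91e+16 + 1/1.60e+15 = 6.41920e-16
Step 2: 2*eps*eps0/q = 2*11.7*8.854e-14/1.602e-19 = 1.293281e+07
Step 3: W^2 = 1.293281e+07 * 6.41920e-16 * 0.692 = 5.74487e-09
Step 4: W = sqrt(5.74487e-09) = 7.579e-05 cm = 0.7579 um

0.7579


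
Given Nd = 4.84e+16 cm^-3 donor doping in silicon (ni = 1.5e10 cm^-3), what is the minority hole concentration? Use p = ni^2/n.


Step 1: Since Nd >> ni, n ≈ Nd = 4.84e+16 cm^-3
Step 2: p = ni^2 / n = (1.5e10)^2 / 4.84e+16
Step 3: p = 2.25e20 / 4.84e+16 = 4.65e+03 cm^-3

4.65e+03


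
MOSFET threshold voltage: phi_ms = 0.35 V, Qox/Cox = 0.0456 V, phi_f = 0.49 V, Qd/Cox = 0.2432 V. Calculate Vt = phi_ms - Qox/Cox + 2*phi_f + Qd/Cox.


Step 1: Vt = phi_ms - Qox/Cox + 2*phi_f + Qd/Cox
Step 2: Vt = 0.35 - 0.0456 + 2*0.49 + 0.2432
Step 3: Vt = 0.35 - 0.0456 + 0.98 + 0.2432
Step 4: Vt = 1.5276 V

1.5276


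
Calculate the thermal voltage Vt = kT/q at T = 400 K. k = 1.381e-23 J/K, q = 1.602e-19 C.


Step 1: kT = 1.381e-23 * 400 = 5.524e-21 J
Step 2: Vt = kT/q = 5.524e-21 / 1.602e-19
Step 3: Vt = 0.03448 V

0.03448


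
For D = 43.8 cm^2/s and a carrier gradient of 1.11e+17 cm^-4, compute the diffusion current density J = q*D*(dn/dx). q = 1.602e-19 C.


Step 1: J = q * D * (dn/dx)
Step 2: J = 1.602e-19 * 43.8 * 1.11e+17
Step 3: J = 7.79e-01 A/cm^2

7.79e-01


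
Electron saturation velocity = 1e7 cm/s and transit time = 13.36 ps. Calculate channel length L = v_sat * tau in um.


Step 1: tau in seconds = 13.36 ps * 1e-12 = 1.3360e-11 s
Step 2: L = v_sat * tau = 1e7 * 1.3360e-11 = 1.3360e-04 cm
Step 3: L in um = 1.3360e-04 * 1e4 = 1.336 um

1.336


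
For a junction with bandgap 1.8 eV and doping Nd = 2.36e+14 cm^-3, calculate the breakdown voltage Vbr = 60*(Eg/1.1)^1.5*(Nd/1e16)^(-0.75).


Step 1: Eg/1.1 = 1.8/1.1 = 1.636364
Step 2: (Eg/1.1)^1.5 = 1.636364^1.5 = 2.093244
Step 3: (Nd/1e16)^(-0.75) = (0.0236)^(-0.75) = 16.607949
Step 4: Vbr = 60 * 2.093244 * 16.607949 = 2085.9 V

2085.9


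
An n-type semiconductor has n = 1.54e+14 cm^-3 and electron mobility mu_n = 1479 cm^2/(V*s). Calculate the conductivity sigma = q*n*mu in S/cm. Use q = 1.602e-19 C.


Step 1: sigma = q * n * mu
Step 2: sigma = 1.602e-19 * 1.54e+14 * 1479
Step 3: sigma = 3.649e-02 S/cm

3.649e-02


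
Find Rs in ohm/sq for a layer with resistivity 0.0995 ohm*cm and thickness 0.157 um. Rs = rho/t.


Step 1: Convert thickness to cm: t = 0.157 um = 1.5700e-05 cm
Step 2: Rs = rho / t = 0.0995 / 1.5700e-05
Step 3: Rs = 6337.6 ohm/sq

6337.6


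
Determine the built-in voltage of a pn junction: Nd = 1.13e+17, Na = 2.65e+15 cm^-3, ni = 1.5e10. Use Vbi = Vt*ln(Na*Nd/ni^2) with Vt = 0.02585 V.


Step 1: Compute Na*Nd/ni^2 = 2.65e+15 * 1.13e+17 / (1.5e10)^2 = 1.3309e+12
Step 2: ln(1.3309e+12) = 27.9169
Step 3: Vbi = 0.02585 * 27.9169 = 0.722 V

0.722


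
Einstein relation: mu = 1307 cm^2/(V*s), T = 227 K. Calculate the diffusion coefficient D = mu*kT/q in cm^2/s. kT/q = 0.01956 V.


Step 1: D = mu * (kT/q)
Step 2: D = 1307 * 0.01956
Step 3: D = 25.56 cm^2/s

25.56


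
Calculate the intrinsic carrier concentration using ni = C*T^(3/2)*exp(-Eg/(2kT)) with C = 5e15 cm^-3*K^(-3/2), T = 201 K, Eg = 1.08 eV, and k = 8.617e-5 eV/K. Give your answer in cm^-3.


Step 1: Compute kT = 8.617e-5 * 201 = 0.01732017 eV
Step 2: Exponent = -Eg/(2kT) = -1.08/(2*0.01732017) = -31.17752
Step 3: T^(3/2) = 201^1.5 = 2849.67
Step 4: ni = 5e15 * 2849.67 * exp(-31.17752) = 4.11e+05 cm^-3

4.11e+05


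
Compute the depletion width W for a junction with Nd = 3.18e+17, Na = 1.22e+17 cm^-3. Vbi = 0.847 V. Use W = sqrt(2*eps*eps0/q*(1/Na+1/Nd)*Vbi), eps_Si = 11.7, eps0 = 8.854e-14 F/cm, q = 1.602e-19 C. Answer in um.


Step 1: 1/Na + 1/Nd = 1/1.22e+17 + 1/3.18e+17 = 1.13414e-17
Step 2: 2*eps*eps0/q = 2*11.7*8.854e-14/1.602e-19 = 1.293281e+07
Step 3: W^2 = 1.293281e+07 * 1.13414e-17 * 0.847 = 1.24235e-10
Step 4: W = sqrt(1.24235e-10) = 1.115e-05 cm = 0.1115 um

0.1115


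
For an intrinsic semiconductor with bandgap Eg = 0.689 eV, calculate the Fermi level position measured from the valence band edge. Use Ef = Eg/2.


Step 1: For an intrinsic semiconductor, the Fermi level sits at midgap.
Step 2: Ef = Eg / 2 = 0.689 / 2 = 0.3445 eV

0.3445


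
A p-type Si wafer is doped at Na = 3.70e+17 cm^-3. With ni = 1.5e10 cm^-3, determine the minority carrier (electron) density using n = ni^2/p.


Step 1: Majority hole concentration p ≈ Na = 3.70e+17 cm^-3
Step 2: n = ni^2 / Na = (1.5e10)^2 / 3.70e+17
Step 3: n = 6.08e+02 cm^-3

6.08e+02


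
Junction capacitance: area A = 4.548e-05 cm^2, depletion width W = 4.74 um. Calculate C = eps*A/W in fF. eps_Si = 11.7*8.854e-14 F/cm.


Step 1: eps_Si = 11.7 * 8.854e-14 = 1.035918e-12 F/cm
Step 2: W in cm = 4.74 * 1e-4 = 4.74e-04 cm
Step 3: C = 1.035918e-12 * 4.548e-05 / 4.74e-04 = 9.939568e-14 F
Step 4: C = 99.4 fF

99.4


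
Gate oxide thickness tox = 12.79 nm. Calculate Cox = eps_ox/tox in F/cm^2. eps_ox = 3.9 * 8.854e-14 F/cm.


Step 1: eps_ox = 3.9 * 8.854e-14 = 3.45306e-13 F/cm
Step 2: tox in cm = 12.79 nm * 1e-7 = 1.2790e-06 cm
Step 3: Cox = 3.45306e-13 / 1.2790e-06 = 2.70e-07 F/cm^2

2.70e-07


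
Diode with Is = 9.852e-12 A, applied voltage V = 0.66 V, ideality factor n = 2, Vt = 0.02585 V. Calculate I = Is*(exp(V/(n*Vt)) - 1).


Step 1: V/(n*Vt) = 0.66/(2*0.02585) = 12.7660
Step 2: exp(12.7660) = 3.5011e+05
Step 3: I = 9.852e-12 * (3.5011e+05 - 1) = 3.45e-06 A

3.45e-06


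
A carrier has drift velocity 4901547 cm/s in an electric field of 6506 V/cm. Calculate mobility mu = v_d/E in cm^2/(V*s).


Step 1: mu = v_d / E
Step 2: mu = 4901547 / 6506
Step 3: mu = 753.39 cm^2/(V*s)

753.39


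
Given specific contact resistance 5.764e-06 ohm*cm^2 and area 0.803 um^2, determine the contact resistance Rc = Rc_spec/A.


Step 1: Convert area to cm^2: 0.803 um^2 = 8.0300e-09 cm^2
Step 2: Rc = Rc_spec / A = 5.764e-06 / 8.0300e-09
Step 3: Rc = 7.18e+02 ohms

7.18e+02


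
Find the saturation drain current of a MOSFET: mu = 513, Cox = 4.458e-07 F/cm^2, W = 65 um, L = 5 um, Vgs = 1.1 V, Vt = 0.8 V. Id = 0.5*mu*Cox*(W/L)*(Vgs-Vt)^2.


Step 1: Overdrive voltage Vov = Vgs - Vt = 1.1 - 0.8 = 0.3 V
Step 2: W/L = 65/5 = 13
Step 3: Id = 0.5 * 513 * 4.458e-07 * 13 * 0.3^2
Step 4: Id = 1.34e-04 A

1.34e-04


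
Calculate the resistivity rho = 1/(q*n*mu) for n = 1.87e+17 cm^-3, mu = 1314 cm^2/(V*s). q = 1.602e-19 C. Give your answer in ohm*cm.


Step 1: sigma = q * n * mu = 1.602e-19 * 1.87e+17 * 1314 = 3.93640e+01 S/cm
Step 2: rho = 1 / sigma = 1 / 3.93640e+01 = 0.0254 ohm*cm

0.0254


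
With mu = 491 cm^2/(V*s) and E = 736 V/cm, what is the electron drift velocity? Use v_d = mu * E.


Step 1: v_d = mu * E
Step 2: v_d = 491 * 736 = 361376
Step 3: v_d = 3.61e+05 cm/s

3.61e+05


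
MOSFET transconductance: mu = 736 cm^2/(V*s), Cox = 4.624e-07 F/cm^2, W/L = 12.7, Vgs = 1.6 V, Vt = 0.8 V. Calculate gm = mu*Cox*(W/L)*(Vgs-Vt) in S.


Step 1: Vov = Vgs - Vt = 1.6 - 0.8 = 0.8 V
Step 2: gm = mu * Cox * (W/L) * Vov
Step 3: gm = 736 * 4.624e-07 * 12.7 * 0.8 = 3.46e-03 S

3.46e-03


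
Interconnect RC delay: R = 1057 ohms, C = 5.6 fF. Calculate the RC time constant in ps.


Step 1: tau = R * C
Step 2: tau = 1057 * 5.6 fF = 1057 * 5.6e-15 F
Step 3: tau = 5.9192e-12 s = 5.9192 ps

5.9192
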